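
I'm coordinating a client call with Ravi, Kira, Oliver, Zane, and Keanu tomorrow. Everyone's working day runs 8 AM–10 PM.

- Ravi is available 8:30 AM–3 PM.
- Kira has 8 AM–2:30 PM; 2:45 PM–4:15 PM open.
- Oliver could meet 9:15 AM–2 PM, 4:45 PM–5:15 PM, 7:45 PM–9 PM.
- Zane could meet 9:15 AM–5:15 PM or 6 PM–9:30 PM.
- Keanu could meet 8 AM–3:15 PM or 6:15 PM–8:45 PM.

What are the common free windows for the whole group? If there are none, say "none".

09:15-14:00

Ravi ∩ Kira: 08:30-14:30, 14:45-15:00.
Ravi ∩ Kira ∩ Oliver: 09:15-14:00.
Ravi ∩ Kira ∩ Oliver ∩ Zane: 09:15-14:00.
Ravi ∩ Kira ∩ Oliver ∩ Zane ∩ Keanu: 09:15-14:00.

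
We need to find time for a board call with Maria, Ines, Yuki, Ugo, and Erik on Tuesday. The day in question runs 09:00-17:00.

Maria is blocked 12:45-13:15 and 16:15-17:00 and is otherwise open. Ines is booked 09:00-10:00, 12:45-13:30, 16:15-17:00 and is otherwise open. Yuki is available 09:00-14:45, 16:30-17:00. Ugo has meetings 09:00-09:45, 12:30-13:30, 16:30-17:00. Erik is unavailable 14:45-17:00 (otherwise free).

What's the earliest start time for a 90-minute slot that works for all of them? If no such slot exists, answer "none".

10:00

Maria free: 09:00-12:45, 13:15-16:15 (invert busy blocks within the working day).
Ines free: 10:00-12:45, 13:30-16:15 (invert busy blocks within the working day).
Yuki free: 09:00-14:45, 16:30-17:00.
Ugo free: 09:45-12:30, 13:30-16:30 (invert busy blocks within the working day).
Erik free: 09:00-14:45 (invert busy blocks within the working day).
Maria ∩ Ines: 10:00-12:45, 13:30-16:15.
Maria ∩ Ines ∩ Yuki: 10:00-12:45, 13:30-14:45.
Maria ∩ Ines ∩ Yuki ∩ Ugo: 10:00-12:30, 13:30-14:45.
Maria ∩ Ines ∩ Yuki ∩ Ugo ∩ Erik: 10:00-12:30, 13:30-14:45.
Those are the intersection windows.
The first common window of at least 90 minutes is 10:00-12:30, so the earliest start is 10:00.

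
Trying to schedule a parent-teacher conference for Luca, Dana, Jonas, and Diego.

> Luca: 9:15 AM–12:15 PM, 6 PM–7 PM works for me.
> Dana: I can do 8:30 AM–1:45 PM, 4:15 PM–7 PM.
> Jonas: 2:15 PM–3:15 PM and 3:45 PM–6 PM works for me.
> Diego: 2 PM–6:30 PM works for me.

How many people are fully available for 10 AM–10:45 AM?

2

Luca and Dana can make the full 10:00-10:45 slot — that's 2.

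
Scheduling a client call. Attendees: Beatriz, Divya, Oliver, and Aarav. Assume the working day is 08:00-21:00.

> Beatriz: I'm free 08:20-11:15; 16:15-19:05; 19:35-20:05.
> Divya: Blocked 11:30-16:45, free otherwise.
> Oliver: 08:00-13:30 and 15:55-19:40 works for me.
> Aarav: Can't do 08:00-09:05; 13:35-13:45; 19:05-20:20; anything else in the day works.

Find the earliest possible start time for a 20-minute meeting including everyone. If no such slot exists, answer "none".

Beatriz free: 08:20-11:15, 16:15-19:05, 19:35-20:05.
Divya free: 08:00-11:30, 16:45-21:00 (invert busy blocks within the working day).
Oliver free: 08:00-13:30, 15:55-19:40.
Aarav free: 09:05-13:35, 13:45-19:05, 20:20-21:00 (invert busy blocks within the working day).
Beatriz ∩ Divya: 08:20-11:15, 16:45-19:05, 19:35-20:05.
Beatriz ∩ Divya ∩ Oliver: 08:20-11:15, 16:45-19:05, 19:35-19:40.
Beatriz ∩ Divya ∩ Oliver ∩ Aarav: 09:05-11:15, 16:45-19:05.
The first common window of at least 20 minutes is 09:05-11:15, so the earliest start is 09:05.

09:05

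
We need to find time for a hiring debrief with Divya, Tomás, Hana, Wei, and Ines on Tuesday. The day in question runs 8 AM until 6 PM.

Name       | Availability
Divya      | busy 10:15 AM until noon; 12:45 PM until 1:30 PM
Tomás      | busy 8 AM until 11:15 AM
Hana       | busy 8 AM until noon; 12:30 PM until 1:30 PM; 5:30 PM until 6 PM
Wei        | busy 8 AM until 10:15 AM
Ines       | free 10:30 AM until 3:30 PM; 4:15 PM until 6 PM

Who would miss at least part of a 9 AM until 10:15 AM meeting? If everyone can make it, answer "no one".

Hana, Ines, Tomás, Wei

Divya free: 08:00-10:15, 12:00-12:45, 13:30-18:00 (invert busy blocks within the working day).
Tomás free: 11:15-18:00 (invert busy blocks within the working day).
Hana free: 12:00-12:30, 13:30-17:30 (invert busy blocks within the working day).
Wei free: 10:15-18:00 (invert busy blocks within the working day).
Ines free: 10:30-15:30, 16:15-18:00.
Divya: free for 09:00-10:15. Tomás: not fully free for 09:00-10:15. Hana: not fully free for 09:00-10:15. Wei: not fully free for 09:00-10:15. Ines: not fully free for 09:00-10:15.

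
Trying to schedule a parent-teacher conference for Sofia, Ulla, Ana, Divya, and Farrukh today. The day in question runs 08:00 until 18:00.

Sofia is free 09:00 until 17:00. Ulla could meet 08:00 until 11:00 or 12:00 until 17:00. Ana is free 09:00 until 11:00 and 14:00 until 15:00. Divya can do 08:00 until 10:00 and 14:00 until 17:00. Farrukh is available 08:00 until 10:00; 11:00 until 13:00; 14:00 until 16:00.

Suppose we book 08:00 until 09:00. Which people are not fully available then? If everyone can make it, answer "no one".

Ana, Sofia

Sofia: not fully free for 08:00-09:00. Ulla: free for 08:00-09:00. Ana: not fully free for 08:00-09:00. Divya: free for 08:00-09:00. Farrukh: free for 08:00-09:00.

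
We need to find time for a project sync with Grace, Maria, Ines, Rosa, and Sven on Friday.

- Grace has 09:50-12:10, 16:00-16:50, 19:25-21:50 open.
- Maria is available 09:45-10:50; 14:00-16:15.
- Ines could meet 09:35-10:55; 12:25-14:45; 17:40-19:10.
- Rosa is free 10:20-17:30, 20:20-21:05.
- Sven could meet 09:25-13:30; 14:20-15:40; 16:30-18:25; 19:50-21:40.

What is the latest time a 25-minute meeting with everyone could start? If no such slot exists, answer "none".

Grace ∩ Maria: 09:50-10:50, 16:00-16:15.
Grace ∩ Maria ∩ Ines: 09:50-10:50.
Grace ∩ Maria ∩ Ines ∩ Rosa: 10:20-10:50.
Grace ∩ Maria ∩ Ines ∩ Rosa ∩ Sven: 10:20-10:50.
The last common window of at least 25 minutes is 10:20-10:50; a 25-minute meeting can start as late as 10:25 and still end by 10:50.

10:25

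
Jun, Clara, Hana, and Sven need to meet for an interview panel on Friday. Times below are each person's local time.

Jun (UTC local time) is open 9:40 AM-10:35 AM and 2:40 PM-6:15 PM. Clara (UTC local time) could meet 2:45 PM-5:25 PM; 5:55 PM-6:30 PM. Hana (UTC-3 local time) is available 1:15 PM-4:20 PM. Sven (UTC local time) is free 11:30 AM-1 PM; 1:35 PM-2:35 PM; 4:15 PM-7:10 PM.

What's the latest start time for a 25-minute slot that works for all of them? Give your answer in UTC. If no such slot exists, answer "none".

Jun in UTC: 09:40-10:35, 14:40-18:15.
Clara in UTC: 14:45-17:25, 17:55-18:30.
Hana in UTC: 16:15-19:20 (add 3h to convert from UTC-3).
Sven in UTC: 11:30-13:00, 13:35-14:35, 16:15-19:10.
Jun ∩ Clara: 14:45-17:25, 17:55-18:15.
Jun ∩ Clara ∩ Hana: 16:15-17:25, 17:55-18:15.
Jun ∩ Clara ∩ Hana ∩ Sven: 16:15-17:25, 17:55-18:15.
The last common window of at least 25 minutes is 16:15-17:25; a 25-minute meeting can start as late as 17:00 and still end by 17:25.

17:00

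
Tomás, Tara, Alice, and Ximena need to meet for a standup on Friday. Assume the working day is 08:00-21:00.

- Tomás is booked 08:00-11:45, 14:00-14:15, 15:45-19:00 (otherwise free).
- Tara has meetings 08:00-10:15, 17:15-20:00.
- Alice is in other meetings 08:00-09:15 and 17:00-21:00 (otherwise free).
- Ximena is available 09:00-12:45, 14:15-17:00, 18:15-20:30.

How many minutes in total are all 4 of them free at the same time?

Tomás free: 11:45-14:00, 14:15-15:45, 19:00-21:00 (invert busy blocks within the working day).
Tara free: 10:15-17:15, 20:00-21:00 (invert busy blocks within the working day).
Alice free: 09:15-17:00 (invert busy blocks within the working day).
Ximena free: 09:00-12:45, 14:15-17:00, 18:15-20:30.
Tomás ∩ Tara: 11:45-14:00, 14:15-15:45, 20:00-21:00.
Tomás ∩ Tara ∩ Alice: 11:45-14:00, 14:15-15:45.
Tomás ∩ Tara ∩ Alice ∩ Ximena: 11:45-12:45, 14:15-15:45.
Summing the common windows: 60 + 90 = 150 minutes.

150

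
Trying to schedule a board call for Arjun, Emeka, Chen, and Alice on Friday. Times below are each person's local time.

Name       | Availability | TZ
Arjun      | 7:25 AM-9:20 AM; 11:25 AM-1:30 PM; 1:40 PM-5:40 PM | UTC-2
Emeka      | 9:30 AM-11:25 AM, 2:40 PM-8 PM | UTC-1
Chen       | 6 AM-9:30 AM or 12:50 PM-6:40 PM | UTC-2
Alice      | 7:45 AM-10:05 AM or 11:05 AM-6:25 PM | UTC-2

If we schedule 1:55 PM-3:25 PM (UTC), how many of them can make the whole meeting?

Arjun in UTC: 09:25-11:20, 13:25-15:30, 15:40-19:40 (add 2h to convert from UTC-2).
Emeka in UTC: 10:30-12:25, 15:40-21:00 (add 1h to convert from UTC-1).
Chen in UTC: 08:00-11:30, 14:50-20:40 (add 2h to convert from UTC-2).
Alice in UTC: 09:45-12:05, 13:05-20:25 (add 2h to convert from UTC-2).
Arjun and Alice can make the full 13:55-15:25 slot — that's 2.

2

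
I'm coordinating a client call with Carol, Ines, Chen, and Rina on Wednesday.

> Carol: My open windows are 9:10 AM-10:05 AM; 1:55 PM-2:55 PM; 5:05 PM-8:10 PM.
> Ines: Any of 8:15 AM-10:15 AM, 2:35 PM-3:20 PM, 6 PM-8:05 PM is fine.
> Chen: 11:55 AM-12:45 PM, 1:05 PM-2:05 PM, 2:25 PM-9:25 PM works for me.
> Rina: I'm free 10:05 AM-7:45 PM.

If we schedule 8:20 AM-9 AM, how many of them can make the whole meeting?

Ines can make the full 08:20-09:00 slot — that's 1.

1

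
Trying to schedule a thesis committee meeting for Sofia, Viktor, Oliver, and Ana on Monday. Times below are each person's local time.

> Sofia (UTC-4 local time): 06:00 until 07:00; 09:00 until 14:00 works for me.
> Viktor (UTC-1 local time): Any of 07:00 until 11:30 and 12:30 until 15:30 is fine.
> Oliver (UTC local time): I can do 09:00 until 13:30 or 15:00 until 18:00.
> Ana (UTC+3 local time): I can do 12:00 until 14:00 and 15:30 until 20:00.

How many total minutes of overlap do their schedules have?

150

Sofia in UTC: 10:00-11:00, 13:00-18:00 (add 4h to convert from UTC-4).
Viktor in UTC: 08:00-12:30, 13:30-16:30 (add 1h to convert from UTC-1).
Oliver in UTC: 09:00-13:30, 15:00-18:00.
Ana in UTC: 09:00-11:00, 12:30-17:00 (subtract 3h to convert from UTC+3).
Sofia ∩ Viktor: 10:00-11:00, 13:30-16:30.
Sofia ∩ Viktor ∩ Oliver: 10:00-11:00, 15:00-16:30.
Sofia ∩ Viktor ∩ Oliver ∩ Ana: 10:00-11:00, 15:00-16:30.
Those are the intersection windows.
Summing the common windows: 60 + 90 = 150 minutes.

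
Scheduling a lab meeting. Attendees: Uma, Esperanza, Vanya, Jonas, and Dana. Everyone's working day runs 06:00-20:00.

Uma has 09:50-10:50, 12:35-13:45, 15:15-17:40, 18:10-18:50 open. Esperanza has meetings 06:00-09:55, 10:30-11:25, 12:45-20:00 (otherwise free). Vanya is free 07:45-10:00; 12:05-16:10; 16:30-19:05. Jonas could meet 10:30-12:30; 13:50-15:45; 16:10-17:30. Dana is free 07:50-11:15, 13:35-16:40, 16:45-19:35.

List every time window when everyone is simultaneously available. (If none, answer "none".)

none

Uma free: 09:50-10:50, 12:35-13:45, 15:15-17:40, 18:10-18:50.
Esperanza free: 09:55-10:30, 11:25-12:45 (invert busy blocks within the working day).
Vanya free: 07:45-10:00, 12:05-16:10, 16:30-19:05.
Jonas free: 10:30-12:30, 13:50-15:45, 16:10-17:30.
Dana free: 07:50-11:15, 13:35-16:40, 16:45-19:35.
Uma ∩ Esperanza: 09:55-10:30, 12:35-12:45.
Uma ∩ Esperanza ∩ Vanya: 09:55-10:00, 12:35-12:45.
Uma ∩ Esperanza ∩ Vanya ∩ Jonas: ∅.
Uma ∩ Esperanza ∩ Vanya ∩ Jonas ∩ Dana: ∅.
There is no time when everyone is free.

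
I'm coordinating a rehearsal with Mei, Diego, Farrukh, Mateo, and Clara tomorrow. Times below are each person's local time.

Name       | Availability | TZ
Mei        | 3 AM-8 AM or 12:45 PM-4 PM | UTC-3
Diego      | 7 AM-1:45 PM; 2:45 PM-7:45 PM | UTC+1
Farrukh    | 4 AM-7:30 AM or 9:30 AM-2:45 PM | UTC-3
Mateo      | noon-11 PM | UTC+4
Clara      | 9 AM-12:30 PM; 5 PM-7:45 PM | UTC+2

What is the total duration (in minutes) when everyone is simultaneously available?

Mei in UTC: 06:00-11:00, 15:45-19:00 (add 3h to convert from UTC-3).
Diego in UTC: 06:00-12:45, 13:45-18:45 (subtract 1h to convert from UTC+1).
Farrukh in UTC: 07:00-10:30, 12:30-17:45 (add 3h to convert from UTC-3).
Mateo in UTC: 08:00-19:00 (subtract 4h to convert from UTC+4).
Clara in UTC: 07:00-10:30, 15:00-17:45 (subtract 2h to convert from UTC+2).
Mei ∩ Diego: 06:00-11:00, 15:45-18:45.
Mei ∩ Diego ∩ Farrukh: 07:00-10:30, 15:45-17:45.
Mei ∩ Diego ∩ Farrukh ∩ Mateo: 08:00-10:30, 15:45-17:45.
Mei ∩ Diego ∩ Farrukh ∩ Mateo ∩ Clara: 08:00-10:30, 15:45-17:45.
Summing the common windows: 150 + 120 = 270 minutes.

270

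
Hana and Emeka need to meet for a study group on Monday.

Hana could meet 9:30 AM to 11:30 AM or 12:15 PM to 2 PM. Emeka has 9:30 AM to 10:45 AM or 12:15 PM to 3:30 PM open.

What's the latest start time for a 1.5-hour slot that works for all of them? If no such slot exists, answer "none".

Hana ∩ Emeka: 09:30-10:45, 12:15-14:00.
The last common window of at least 90 minutes is 12:15-14:00; a 90-minute meeting can start as late as 12:30 and still end by 14:00.

12:30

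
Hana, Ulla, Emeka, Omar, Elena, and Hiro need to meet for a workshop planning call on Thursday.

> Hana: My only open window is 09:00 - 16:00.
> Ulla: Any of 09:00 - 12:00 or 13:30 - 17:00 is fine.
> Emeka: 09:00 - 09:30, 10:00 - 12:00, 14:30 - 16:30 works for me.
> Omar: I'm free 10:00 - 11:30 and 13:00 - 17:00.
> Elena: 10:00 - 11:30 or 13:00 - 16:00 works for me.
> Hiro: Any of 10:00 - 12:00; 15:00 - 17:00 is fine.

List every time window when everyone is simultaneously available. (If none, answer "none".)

10:00-11:30, 15:00-16:00

Hana ∩ Ulla: 09:00-12:00, 13:30-16:00.
Hana ∩ Ulla ∩ Emeka: 09:00-09:30, 10:00-12:00, 14:30-16:00.
Hana ∩ Ulla ∩ Emeka ∩ Omar: 10:00-11:30, 14:30-16:00.
Hana ∩ Ulla ∩ Emeka ∩ Omar ∩ Elena: 10:00-11:30, 14:30-16:00.
Hana ∩ Ulla ∩ Emeka ∩ Omar ∩ Elena ∩ Hiro: 10:00-11:30, 15:00-16:00.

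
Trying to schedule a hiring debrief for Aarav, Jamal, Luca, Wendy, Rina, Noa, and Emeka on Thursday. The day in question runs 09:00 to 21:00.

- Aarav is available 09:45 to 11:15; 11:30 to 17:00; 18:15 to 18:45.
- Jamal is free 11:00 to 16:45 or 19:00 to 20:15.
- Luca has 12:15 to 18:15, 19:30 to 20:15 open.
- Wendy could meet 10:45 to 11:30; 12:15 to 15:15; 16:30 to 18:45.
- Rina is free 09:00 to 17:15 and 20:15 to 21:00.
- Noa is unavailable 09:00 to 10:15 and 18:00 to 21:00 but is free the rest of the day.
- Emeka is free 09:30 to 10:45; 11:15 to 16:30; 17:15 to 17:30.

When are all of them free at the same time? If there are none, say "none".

12:15-15:15

Aarav free: 09:45-11:15, 11:30-17:00, 18:15-18:45.
Jamal free: 11:00-16:45, 19:00-20:15.
Luca free: 12:15-18:15, 19:30-20:15.
Wendy free: 10:45-11:30, 12:15-15:15, 16:30-18:45.
Rina free: 09:00-17:15, 20:15-21:00.
Noa free: 10:15-18:00 (invert busy blocks within the working day).
Emeka free: 09:30-10:45, 11:15-16:30, 17:15-17:30.
Aarav ∩ Jamal: 11:00-11:15, 11:30-16:45.
Aarav ∩ Jamal ∩ Luca: 12:15-16:45.
Aarav ∩ Jamal ∩ Luca ∩ Wendy: 12:15-15:15, 16:30-16:45.
Aarav ∩ Jamal ∩ Luca ∩ Wendy ∩ Rina: 12:15-15:15, 16:30-16:45.
Aarav ∩ Jamal ∩ Luca ∩ Wendy ∩ Rina ∩ Noa: 12:15-15:15, 16:30-16:45.
Aarav ∩ Jamal ∩ Luca ∩ Wendy ∩ Rina ∩ Noa ∩ Emeka: 12:15-15:15.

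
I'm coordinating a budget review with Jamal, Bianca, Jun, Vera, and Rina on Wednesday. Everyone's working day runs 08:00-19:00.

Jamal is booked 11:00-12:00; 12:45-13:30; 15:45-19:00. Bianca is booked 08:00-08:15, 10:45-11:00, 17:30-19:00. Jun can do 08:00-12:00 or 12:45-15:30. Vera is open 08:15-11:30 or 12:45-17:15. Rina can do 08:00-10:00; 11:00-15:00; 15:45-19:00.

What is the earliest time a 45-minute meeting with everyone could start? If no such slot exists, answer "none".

Jamal free: 08:00-11:00, 12:00-12:45, 13:30-15:45 (invert busy blocks within the working day).
Bianca free: 08:15-10:45, 11:00-17:30 (invert busy blocks within the working day).
Jun free: 08:00-12:00, 12:45-15:30.
Vera free: 08:15-11:30, 12:45-17:15.
Rina free: 08:00-10:00, 11:00-15:00, 15:45-19:00.
Jamal ∩ Bianca: 08:15-10:45, 12:00-12:45, 13:30-15:45.
Jamal ∩ Bianca ∩ Jun: 08:15-10:45, 13:30-15:30.
Jamal ∩ Bianca ∩ Jun ∩ Vera: 08:15-10:45, 13:30-15:30.
Jamal ∩ Bianca ∩ Jun ∩ Vera ∩ Rina: 08:15-10:00, 13:30-15:00.
The first common window of at least 45 minutes is 08:15-10:00, so the earliest start is 08:15.

08:15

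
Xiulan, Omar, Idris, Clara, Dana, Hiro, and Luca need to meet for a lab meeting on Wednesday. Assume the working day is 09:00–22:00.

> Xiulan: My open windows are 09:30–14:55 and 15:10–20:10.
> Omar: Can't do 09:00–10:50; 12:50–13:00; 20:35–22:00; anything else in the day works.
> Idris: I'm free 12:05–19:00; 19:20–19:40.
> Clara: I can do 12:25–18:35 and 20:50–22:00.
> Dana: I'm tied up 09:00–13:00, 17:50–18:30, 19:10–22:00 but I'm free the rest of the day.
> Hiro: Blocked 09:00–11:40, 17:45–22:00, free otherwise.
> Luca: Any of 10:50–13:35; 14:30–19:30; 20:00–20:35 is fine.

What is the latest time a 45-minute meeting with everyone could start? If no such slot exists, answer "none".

17:00

Xiulan free: 09:30-14:55, 15:10-20:10.
Omar free: 10:50-12:50, 13:00-20:35 (invert busy blocks within the working day).
Idris free: 12:05-19:00, 19:20-19:40.
Clara free: 12:25-18:35, 20:50-22:00.
Dana free: 13:00-17:50, 18:30-19:10 (invert busy blocks within the working day).
Hiro free: 11:40-17:45 (invert busy blocks within the working day).
Luca free: 10:50-13:35, 14:30-19:30, 20:00-20:35.
Xiulan ∩ Omar: 10:50-12:50, 13:00-14:55, 15:10-20:10.
Xiulan ∩ Omar ∩ Idris: 12:05-12:50, 13:00-14:55, 15:10-19:00, 19:20-19:40.
Xiulan ∩ Omar ∩ Idris ∩ Clara: 12:25-12:50, 13:00-14:55, 15:10-18:35.
Xiulan ∩ Omar ∩ Idris ∩ Clara ∩ Dana: 13:00-14:55, 15:10-17:50, 18:30-18:35.
Xiulan ∩ Omar ∩ Idris ∩ Clara ∩ Dana ∩ Hiro: 13:00-14:55, 15:10-17:45.
Xiulan ∩ Omar ∩ Idris ∩ Clara ∩ Dana ∩ Hiro ∩ Luca: 13:00-13:35, 14:30-14:55, 15:10-17:45.
The last common window of at least 45 minutes is 15:10-17:45; a 45-minute meeting can start as late as 17:00 and still end by 17:45.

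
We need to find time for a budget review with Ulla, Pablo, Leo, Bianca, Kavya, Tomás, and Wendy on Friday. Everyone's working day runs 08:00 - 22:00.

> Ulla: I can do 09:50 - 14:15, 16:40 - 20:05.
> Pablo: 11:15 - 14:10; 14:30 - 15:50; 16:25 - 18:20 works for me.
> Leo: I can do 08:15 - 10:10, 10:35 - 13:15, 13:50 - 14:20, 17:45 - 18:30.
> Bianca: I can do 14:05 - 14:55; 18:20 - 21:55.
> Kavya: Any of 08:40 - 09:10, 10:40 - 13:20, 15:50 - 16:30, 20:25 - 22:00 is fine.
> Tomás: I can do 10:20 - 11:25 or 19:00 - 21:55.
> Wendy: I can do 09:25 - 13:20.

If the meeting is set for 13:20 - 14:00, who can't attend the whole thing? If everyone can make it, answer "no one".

Bianca, Kavya, Leo, Tomás, Wendy

Ulla: free for 13:20-14:00. Pablo: free for 13:20-14:00. Leo: not fully free for 13:20-14:00. Bianca: not fully free for 13:20-14:00. Kavya: not fully free for 13:20-14:00. Tomás: not fully free for 13:20-14:00. Wendy: not fully free for 13:20-14:00.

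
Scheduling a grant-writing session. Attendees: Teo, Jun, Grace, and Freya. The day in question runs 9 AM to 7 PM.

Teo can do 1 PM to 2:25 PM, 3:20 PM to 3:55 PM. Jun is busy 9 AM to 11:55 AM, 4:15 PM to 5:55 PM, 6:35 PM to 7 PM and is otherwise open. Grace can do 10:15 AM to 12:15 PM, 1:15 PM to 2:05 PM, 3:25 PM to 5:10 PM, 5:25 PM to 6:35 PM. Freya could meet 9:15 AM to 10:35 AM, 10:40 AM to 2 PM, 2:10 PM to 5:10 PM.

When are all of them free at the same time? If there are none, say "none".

Teo free: 13:00-14:25, 15:20-15:55.
Jun free: 11:55-16:15, 17:55-18:35 (invert busy blocks within the working day).
Grace free: 10:15-12:15, 13:15-14:05, 15:25-17:10, 17:25-18:35.
Freya free: 09:15-10:35, 10:40-14:00, 14:10-17:10.
Teo ∩ Jun: 13:00-14:25, 15:20-15:55.
Teo ∩ Jun ∩ Grace: 13:15-14:05, 15:25-15:55.
Teo ∩ Jun ∩ Grace ∩ Freya: 13:15-14:00, 15:25-15:55.
So the common availability across everyone is 13:15-14:00, 15:25-15:55.

13:15-14:00, 15:25-15:55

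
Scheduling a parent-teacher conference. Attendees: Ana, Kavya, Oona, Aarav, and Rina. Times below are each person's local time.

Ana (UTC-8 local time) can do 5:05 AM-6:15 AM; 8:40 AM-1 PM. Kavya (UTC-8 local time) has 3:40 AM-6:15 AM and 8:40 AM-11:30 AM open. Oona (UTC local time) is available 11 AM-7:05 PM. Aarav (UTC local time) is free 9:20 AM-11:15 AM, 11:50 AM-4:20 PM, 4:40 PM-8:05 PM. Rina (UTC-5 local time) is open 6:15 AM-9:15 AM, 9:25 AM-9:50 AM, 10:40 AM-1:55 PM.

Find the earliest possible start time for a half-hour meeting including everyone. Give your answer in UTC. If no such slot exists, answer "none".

13:05

Ana in UTC: 13:05-14:15, 16:40-21:00 (add 8h to convert from UTC-8).
Kavya in UTC: 11:40-14:15, 16:40-19:30 (add 8h to convert from UTC-8).
Oona in UTC: 11:00-19:05.
Aarav in UTC: 09:20-11:15, 11:50-16:20, 16:40-20:05.
Rina in UTC: 11:15-14:15, 14:25-14:50, 15:40-18:55 (add 5h to convert from UTC-5).
Ana ∩ Kavya: 13:05-14:15, 16:40-19:30.
Ana ∩ Kavya ∩ Oona: 13:05-14:15, 16:40-19:05.
Ana ∩ Kavya ∩ Oona ∩ Aarav: 13:05-14:15, 16:40-19:05.
Ana ∩ Kavya ∩ Oona ∩ Aarav ∩ Rina: 13:05-14:15, 16:40-18:55.
So the common availability across everyone is 13:05-14:15, 16:40-18:55.
The first common window of at least 30 minutes is 13:05-14:15, so the earliest start is 13:05.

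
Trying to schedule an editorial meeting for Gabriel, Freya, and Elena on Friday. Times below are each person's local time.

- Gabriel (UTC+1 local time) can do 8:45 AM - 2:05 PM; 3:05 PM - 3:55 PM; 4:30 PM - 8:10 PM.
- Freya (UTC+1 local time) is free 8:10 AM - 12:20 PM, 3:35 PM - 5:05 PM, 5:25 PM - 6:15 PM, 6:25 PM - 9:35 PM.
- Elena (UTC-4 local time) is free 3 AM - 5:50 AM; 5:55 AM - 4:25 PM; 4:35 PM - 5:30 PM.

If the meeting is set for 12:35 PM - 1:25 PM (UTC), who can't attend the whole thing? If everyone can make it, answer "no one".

Gabriel in UTC: 07:45-13:05, 14:05-14:55, 15:30-19:10 (subtract 1h to convert from UTC+1).
Freya in UTC: 07:10-11:20, 14:35-16:05, 16:25-17:15, 17:25-20:35 (subtract 1h to convert from UTC+1).
Elena in UTC: 07:00-09:50, 09:55-20:25, 20:35-21:30 (add 4h to convert from UTC-4).
Gabriel: not fully free for 12:35-13:25. Freya: not fully free for 12:35-13:25. Elena: free for 12:35-13:25.

Freya, Gabriel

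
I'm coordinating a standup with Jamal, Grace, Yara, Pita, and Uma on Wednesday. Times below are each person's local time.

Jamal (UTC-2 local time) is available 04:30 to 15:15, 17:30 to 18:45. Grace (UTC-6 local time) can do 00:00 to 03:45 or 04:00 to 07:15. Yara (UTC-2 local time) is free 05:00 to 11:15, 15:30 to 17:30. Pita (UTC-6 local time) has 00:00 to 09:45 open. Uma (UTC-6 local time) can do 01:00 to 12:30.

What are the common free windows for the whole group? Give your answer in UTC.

Jamal in UTC: 06:30-17:15, 19:30-20:45 (add 2h to convert from UTC-2).
Grace in UTC: 06:00-09:45, 10:00-13:15 (add 6h to convert from UTC-6).
Yara in UTC: 07:00-13:15, 17:30-19:30 (add 2h to convert from UTC-2).
Pita in UTC: 06:00-15:45 (add 6h to convert from UTC-6).
Uma in UTC: 07:00-18:30 (add 6h to convert from UTC-6).
Jamal ∩ Grace: 06:30-09:45, 10:00-13:15.
Jamal ∩ Grace ∩ Yara: 07:00-09:45, 10:00-13:15.
Jamal ∩ Grace ∩ Yara ∩ Pita: 07:00-09:45, 10:00-13:15.
Jamal ∩ Grace ∩ Yara ∩ Pita ∩ Uma: 07:00-09:45, 10:00-13:15.

07:00-09:45, 10:00-13:15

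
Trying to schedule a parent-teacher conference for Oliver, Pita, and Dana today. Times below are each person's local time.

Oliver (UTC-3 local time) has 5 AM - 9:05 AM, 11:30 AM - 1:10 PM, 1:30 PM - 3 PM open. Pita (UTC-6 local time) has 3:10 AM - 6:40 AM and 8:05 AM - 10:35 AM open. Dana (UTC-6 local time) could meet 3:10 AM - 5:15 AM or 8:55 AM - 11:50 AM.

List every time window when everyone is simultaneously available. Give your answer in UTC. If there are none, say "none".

Oliver in UTC: 08:00-12:05, 14:30-16:10, 16:30-18:00 (add 3h to convert from UTC-3).
Pita in UTC: 09:10-12:40, 14:05-16:35 (add 6h to convert from UTC-6).
Dana in UTC: 09:10-11:15, 14:55-17:50 (add 6h to convert from UTC-6).
Oliver ∩ Pita: 09:10-12:05, 14:30-16:10, 16:30-16:35.
Oliver ∩ Pita ∩ Dana: 09:10-11:15, 14:55-16:10, 16:30-16:35.

09:10-11:15, 14:55-16:10, 16:30-16:35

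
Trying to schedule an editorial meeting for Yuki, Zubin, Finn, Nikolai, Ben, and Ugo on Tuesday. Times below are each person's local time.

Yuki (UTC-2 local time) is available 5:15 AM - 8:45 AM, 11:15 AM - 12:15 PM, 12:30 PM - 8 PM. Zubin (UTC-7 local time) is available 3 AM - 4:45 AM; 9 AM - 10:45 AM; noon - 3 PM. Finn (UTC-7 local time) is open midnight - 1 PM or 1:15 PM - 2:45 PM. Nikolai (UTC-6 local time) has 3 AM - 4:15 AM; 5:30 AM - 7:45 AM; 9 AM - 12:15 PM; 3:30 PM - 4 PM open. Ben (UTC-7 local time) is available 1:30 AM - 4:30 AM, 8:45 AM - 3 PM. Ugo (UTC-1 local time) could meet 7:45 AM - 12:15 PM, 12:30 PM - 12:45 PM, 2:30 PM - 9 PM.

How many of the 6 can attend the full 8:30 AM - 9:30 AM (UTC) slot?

3

Yuki in UTC: 07:15-10:45, 13:15-14:15, 14:30-22:00 (add 2h to convert from UTC-2).
Zubin in UTC: 10:00-11:45, 16:00-17:45, 19:00-22:00 (add 7h to convert from UTC-7).
Finn in UTC: 07:00-20:00, 20:15-21:45 (add 7h to convert from UTC-7).
Nikolai in UTC: 09:00-10:15, 11:30-13:45, 15:00-18:15, 21:30-22:00 (add 6h to convert from UTC-6).
Ben in UTC: 08:30-11:30, 15:45-22:00 (add 7h to convert from UTC-7).
Ugo in UTC: 08:45-13:15, 13:30-13:45, 15:30-22:00 (add 1h to convert from UTC-1).
Yuki, Finn, and Ben can make the full 08:30-09:30 slot — that's 3.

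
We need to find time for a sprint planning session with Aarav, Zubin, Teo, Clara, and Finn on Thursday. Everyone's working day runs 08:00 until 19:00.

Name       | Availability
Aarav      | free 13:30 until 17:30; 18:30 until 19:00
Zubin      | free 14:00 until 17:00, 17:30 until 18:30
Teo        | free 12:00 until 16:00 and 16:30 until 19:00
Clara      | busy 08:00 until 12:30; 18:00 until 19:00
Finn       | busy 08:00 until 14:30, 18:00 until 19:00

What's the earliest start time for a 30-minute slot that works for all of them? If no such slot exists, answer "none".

Aarav free: 13:30-17:30, 18:30-19:00.
Zubin free: 14:00-17:00, 17:30-18:30.
Teo free: 12:00-16:00, 16:30-19:00.
Clara free: 12:30-18:00 (invert busy blocks within the working day).
Finn free: 14:30-18:00 (invert busy blocks within the working day).
Aarav ∩ Zubin: 14:00-17:00.
Aarav ∩ Zubin ∩ Teo: 14:00-16:00, 16:30-17:00.
Aarav ∩ Zubin ∩ Teo ∩ Clara: 14:00-16:00, 16:30-17:00.
Aarav ∩ Zubin ∩ Teo ∩ Clara ∩ Finn: 14:30-16:00, 16:30-17:00.
The first common window of at least 30 minutes is 14:30-16:00, so the earliest start is 14:30.

14:30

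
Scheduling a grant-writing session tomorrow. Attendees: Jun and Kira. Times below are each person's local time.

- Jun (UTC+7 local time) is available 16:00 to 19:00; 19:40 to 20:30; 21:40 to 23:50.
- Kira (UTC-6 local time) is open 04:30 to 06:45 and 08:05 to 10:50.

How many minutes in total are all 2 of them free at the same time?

Jun in UTC: 09:00-12:00, 12:40-13:30, 14:40-16:50 (subtract 7h to convert from UTC+7).
Kira in UTC: 10:30-12:45, 14:05-16:50 (add 6h to convert from UTC-6).
Jun ∩ Kira: 10:30-12:00, 12:40-12:45, 14:40-16:50.
Summing the common windows: 90 + 5 + 130 = 225 minutes.

225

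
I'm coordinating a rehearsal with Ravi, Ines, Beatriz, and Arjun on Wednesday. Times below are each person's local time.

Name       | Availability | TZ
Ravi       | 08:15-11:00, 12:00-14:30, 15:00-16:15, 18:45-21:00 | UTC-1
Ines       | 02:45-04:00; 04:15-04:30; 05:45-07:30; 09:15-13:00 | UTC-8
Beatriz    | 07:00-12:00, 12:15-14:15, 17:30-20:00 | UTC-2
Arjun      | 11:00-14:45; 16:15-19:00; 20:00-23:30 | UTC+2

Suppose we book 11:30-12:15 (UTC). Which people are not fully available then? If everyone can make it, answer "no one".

Ravi in UTC: 09:15-12:00, 13:00-15:30, 16:00-17:15, 19:45-22:00 (add 1h to convert from UTC-1).
Ines in UTC: 10:45-12:00, 12:15-12:30, 13:45-15:30, 17:15-21:00 (add 8h to convert from UTC-8).
Beatriz in UTC: 09:00-14:00, 14:15-16:15, 19:30-22:00 (add 2h to convert from UTC-2).
Arjun in UTC: 09:00-12:45, 14:15-17:00, 18:00-21:30 (subtract 2h to convert from UTC+2).
Ravi: not fully free for 11:30-12:15. Ines: not fully free for 11:30-12:15. Beatriz: free for 11:30-12:15. Arjun: free for 11:30-12:15.

Ines, Ravi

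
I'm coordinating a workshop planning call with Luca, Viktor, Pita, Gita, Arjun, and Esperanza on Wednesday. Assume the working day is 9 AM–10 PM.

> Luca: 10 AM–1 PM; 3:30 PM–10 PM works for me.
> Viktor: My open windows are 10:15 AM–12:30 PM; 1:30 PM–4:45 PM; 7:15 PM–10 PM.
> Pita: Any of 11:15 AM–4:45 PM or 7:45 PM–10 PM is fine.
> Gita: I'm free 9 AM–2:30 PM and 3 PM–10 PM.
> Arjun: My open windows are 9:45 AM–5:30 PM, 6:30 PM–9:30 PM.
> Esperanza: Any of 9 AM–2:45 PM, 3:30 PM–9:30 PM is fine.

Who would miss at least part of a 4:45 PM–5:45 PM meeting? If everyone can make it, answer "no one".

Luca: free for 16:45-17:45. Viktor: not fully free for 16:45-17:45. Pita: not fully free for 16:45-17:45. Gita: free for 16:45-17:45. Arjun: not fully free for 16:45-17:45. Esperanza: free for 16:45-17:45.

Arjun, Pita, Viktor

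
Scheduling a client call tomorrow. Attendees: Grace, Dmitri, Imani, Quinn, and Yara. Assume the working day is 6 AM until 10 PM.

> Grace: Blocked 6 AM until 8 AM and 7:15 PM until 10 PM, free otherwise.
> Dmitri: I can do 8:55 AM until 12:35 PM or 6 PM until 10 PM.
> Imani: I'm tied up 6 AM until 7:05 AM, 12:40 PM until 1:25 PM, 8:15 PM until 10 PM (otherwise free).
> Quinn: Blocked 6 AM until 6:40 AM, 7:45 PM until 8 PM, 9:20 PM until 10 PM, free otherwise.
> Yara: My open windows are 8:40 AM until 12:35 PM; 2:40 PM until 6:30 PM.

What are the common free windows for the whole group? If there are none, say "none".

08:55-12:35, 18:00-18:30

Grace free: 08:00-19:15 (invert busy blocks within the working day).
Dmitri free: 08:55-12:35, 18:00-22:00.
Imani free: 07:05-12:40, 13:25-20:15 (invert busy blocks within the working day).
Quinn free: 06:40-19:45, 20:00-21:20 (invert busy blocks within the working day).
Yara free: 08:40-12:35, 14:40-18:30.
Grace ∩ Dmitri: 08:55-12:35, 18:00-19:15.
Grace ∩ Dmitri ∩ Imani: 08:55-12:35, 18:00-19:15.
Grace ∩ Dmitri ∩ Imani ∩ Quinn: 08:55-12:35, 18:00-19:15.
Grace ∩ Dmitri ∩ Imani ∩ Quinn ∩ Yara: 08:55-12:35, 18:00-18:30.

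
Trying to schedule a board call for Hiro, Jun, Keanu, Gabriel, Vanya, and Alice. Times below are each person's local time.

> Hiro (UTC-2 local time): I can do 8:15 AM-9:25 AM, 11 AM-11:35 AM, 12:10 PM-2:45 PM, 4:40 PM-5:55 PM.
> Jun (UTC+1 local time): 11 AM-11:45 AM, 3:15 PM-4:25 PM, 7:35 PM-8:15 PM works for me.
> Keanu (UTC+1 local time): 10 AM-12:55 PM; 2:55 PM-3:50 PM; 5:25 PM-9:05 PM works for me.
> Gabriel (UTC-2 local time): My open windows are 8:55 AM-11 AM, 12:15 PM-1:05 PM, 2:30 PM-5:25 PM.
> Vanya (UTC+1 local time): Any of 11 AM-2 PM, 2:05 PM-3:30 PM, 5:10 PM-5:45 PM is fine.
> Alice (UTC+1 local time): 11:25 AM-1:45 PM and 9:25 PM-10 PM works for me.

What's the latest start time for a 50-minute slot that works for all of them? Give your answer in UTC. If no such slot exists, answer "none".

none

Hiro in UTC: 10:15-11:25, 13:00-13:35, 14:10-16:45, 18:40-19:55 (add 2h to convert from UTC-2).
Jun in UTC: 10:00-10:45, 14:15-15:25, 18:35-19:15 (subtract 1h to convert from UTC+1).
Keanu in UTC: 09:00-11:55, 13:55-14:50, 16:25-20:05 (subtract 1h to convert from UTC+1).
Gabriel in UTC: 10:55-13:00, 14:15-15:05, 16:30-19:25 (add 2h to convert from UTC-2).
Vanya in UTC: 10:00-13:00, 13:05-14:30, 16:10-16:45 (subtract 1h to convert from UTC+1).
Alice in UTC: 10:25-12:45, 20:25-21:00 (subtract 1h to convert from UTC+1).
Hiro ∩ Jun: 10:15-10:45, 14:15-15:25, 18:40-19:15.
Hiro ∩ Jun ∩ Keanu: 10:15-10:45, 14:15-14:50, 18:40-19:15.
Hiro ∩ Jun ∩ Keanu ∩ Gabriel: 14:15-14:50, 18:40-19:15.
Hiro ∩ Jun ∩ Keanu ∩ Gabriel ∩ Vanya: 14:15-14:30.
Hiro ∩ Jun ∩ Keanu ∩ Gabriel ∩ Vanya ∩ Alice: ∅.
There is no time when everyone is free.
No common window is at least 50 minutes long.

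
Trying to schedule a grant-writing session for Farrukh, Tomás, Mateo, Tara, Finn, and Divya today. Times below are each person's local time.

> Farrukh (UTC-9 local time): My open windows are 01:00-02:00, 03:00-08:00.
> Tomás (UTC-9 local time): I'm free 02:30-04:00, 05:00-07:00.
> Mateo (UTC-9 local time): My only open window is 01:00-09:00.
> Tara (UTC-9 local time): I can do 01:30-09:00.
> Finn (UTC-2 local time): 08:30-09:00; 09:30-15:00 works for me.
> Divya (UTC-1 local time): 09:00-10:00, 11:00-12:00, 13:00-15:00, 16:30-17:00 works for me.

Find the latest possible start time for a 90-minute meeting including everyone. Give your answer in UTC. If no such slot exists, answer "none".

Farrukh in UTC: 10:00-11:00, 12:00-17:00 (add 9h to convert from UTC-9).
Tomás in UTC: 11:30-13:00, 14:00-16:00 (add 9h to convert from UTC-9).
Mateo in UTC: 10:00-18:00 (add 9h to convert from UTC-9).
Tara in UTC: 10:30-18:00 (add 9h to convert from UTC-9).
Finn in UTC: 10:30-11:00, 11:30-17:00 (add 2h to convert from UTC-2).
Divya in UTC: 10:00-11:00, 12:00-13:00, 14:00-16:00, 17:30-18:00 (add 1h to convert from UTC-1).
Farrukh ∩ Tomás: 12:00-13:00, 14:00-16:00.
Farrukh ∩ Tomás ∩ Mateo: 12:00-13:00, 14:00-16:00.
Farrukh ∩ Tomás ∩ Mateo ∩ Tara: 12:00-13:00, 14:00-16:00.
Farrukh ∩ Tomás ∩ Mateo ∩ Tara ∩ Finn: 12:00-13:00, 14:00-16:00.
Farrukh ∩ Tomás ∩ Mateo ∩ Tara ∩ Finn ∩ Divya: 12:00-13:00, 14:00-16:00.
So the common availability across everyone is 12:00-13:00, 14:00-16:00.
The last common window of at least 90 minutes is 14:00-16:00; a 90-minute meeting can start as late as 14:30 and still end by 16:00.

14:30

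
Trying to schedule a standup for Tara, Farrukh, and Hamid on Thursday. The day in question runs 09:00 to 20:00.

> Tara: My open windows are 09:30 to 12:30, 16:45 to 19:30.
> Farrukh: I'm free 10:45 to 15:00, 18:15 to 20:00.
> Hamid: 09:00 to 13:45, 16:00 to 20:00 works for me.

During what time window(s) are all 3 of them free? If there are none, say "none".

10:45-12:30, 18:15-19:30

Tara ∩ Farrukh: 10:45-12:30, 18:15-19:30.
Tara ∩ Farrukh ∩ Hamid: 10:45-12:30, 18:15-19:30.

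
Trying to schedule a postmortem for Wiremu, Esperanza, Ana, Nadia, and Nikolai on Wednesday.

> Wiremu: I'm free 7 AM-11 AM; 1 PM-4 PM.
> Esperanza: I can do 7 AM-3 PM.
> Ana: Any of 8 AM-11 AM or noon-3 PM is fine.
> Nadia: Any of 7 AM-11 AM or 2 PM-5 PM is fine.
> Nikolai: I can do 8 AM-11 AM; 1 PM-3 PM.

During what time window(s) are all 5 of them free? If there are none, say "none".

08:00-11:00, 14:00-15:00

Wiremu ∩ Esperanza: 07:00-11:00, 13:00-15:00.
Wiremu ∩ Esperanza ∩ Ana: 08:00-11:00, 13:00-15:00.
Wiremu ∩ Esperanza ∩ Ana ∩ Nadia: 08:00-11:00, 14:00-15:00.
Wiremu ∩ Esperanza ∩ Ana ∩ Nadia ∩ Nikolai: 08:00-11:00, 14:00-15:00.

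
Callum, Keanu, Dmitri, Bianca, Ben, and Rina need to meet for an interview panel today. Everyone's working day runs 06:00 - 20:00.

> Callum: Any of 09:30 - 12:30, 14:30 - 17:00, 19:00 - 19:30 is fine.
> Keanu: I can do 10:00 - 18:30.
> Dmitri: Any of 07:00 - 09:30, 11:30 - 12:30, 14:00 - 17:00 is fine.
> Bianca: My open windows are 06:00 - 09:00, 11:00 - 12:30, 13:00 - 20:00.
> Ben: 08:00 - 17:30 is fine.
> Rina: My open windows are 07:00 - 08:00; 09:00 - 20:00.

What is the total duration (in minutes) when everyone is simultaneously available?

210

Callum ∩ Keanu: 10:00-12:30, 14:30-17:00.
Callum ∩ Keanu ∩ Dmitri: 11:30-12:30, 14:30-17:00.
Callum ∩ Keanu ∩ Dmitri ∩ Bianca: 11:30-12:30, 14:30-17:00.
Callum ∩ Keanu ∩ Dmitri ∩ Bianca ∩ Ben: 11:30-12:30, 14:30-17:00.
Callum ∩ Keanu ∩ Dmitri ∩ Bianca ∩ Ben ∩ Rina: 11:30-12:30, 14:30-17:00.
Summing the common windows: 60 + 150 = 210 minutes.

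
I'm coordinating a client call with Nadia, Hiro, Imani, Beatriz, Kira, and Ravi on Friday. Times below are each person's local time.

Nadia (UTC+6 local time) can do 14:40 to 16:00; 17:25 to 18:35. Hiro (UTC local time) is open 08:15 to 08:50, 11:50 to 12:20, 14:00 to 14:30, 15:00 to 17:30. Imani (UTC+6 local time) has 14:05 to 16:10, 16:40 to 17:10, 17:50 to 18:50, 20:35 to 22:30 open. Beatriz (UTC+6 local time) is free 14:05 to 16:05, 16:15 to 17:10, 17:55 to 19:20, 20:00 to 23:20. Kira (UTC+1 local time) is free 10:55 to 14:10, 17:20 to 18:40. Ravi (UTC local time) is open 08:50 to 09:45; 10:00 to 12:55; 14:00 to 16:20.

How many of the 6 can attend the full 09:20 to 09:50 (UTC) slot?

Nadia in UTC: 08:40-10:00, 11:25-12:35 (subtract 6h to convert from UTC+6).
Hiro in UTC: 08:15-08:50, 11:50-12:20, 14:00-14:30, 15:00-17:30.
Imani in UTC: 08:05-10:10, 10:40-11:10, 11:50-12:50, 14:35-16:30 (subtract 6h to convert from UTC+6).
Beatriz in UTC: 08:05-10:05, 10:15-11:10, 11:55-13:20, 14:00-17:20 (subtract 6h to convert from UTC+6).
Kira in UTC: 09:55-13:10, 16:20-17:40 (subtract 1h to convert from UTC+1).
Ravi in UTC: 08:50-09:45, 10:00-12:55, 14:00-16:20.
Nadia, Imani, and Beatriz can make the full 09:20-09:50 slot — that's 3.

3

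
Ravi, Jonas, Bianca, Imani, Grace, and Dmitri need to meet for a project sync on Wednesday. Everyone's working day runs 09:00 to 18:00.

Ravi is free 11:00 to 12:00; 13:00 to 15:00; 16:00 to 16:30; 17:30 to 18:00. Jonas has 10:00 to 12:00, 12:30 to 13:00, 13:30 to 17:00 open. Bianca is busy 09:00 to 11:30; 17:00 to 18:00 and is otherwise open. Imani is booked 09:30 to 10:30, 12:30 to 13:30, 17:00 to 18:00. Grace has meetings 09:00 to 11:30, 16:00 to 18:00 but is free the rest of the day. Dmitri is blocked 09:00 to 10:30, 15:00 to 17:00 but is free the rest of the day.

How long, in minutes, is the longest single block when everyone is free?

Ravi free: 11:00-12:00, 13:00-15:00, 16:00-16:30, 17:30-18:00.
Jonas free: 10:00-12:00, 12:30-13:00, 13:30-17:00.
Bianca free: 11:30-17:00 (invert busy blocks within the working day).
Imani free: 09:00-09:30, 10:30-12:30, 13:30-17:00 (invert busy blocks within the working day).
Grace free: 11:30-16:00 (invert busy blocks within the working day).
Dmitri free: 10:30-15:00, 17:00-18:00 (invert busy blocks within the working day).
Ravi ∩ Jonas: 11:00-12:00, 13:30-15:00, 16:00-16:30.
Ravi ∩ Jonas ∩ Bianca: 11:30-12:00, 13:30-15:00, 16:00-16:30.
Ravi ∩ Jonas ∩ Bianca ∩ Imani: 11:30-12:00, 13:30-15:00, 16:00-16:30.
Ravi ∩ Jonas ∩ Bianca ∩ Imani ∩ Grace: 11:30-12:00, 13:30-15:00.
Ravi ∩ Jonas ∩ Bianca ∩ Imani ∩ Grace ∩ Dmitri: 11:30-12:00, 13:30-15:00.
The longest is 13:30-15:00 at 90 minutes.

90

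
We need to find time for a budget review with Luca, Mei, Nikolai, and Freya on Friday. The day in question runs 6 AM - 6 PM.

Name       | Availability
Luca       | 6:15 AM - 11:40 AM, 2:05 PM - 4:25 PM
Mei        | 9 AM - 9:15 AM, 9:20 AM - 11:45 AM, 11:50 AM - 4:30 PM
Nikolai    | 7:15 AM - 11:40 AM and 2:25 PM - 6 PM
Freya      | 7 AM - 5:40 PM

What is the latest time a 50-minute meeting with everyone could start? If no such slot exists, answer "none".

Luca ∩ Mei: 09:00-09:15, 09:20-11:40, 14:05-16:25.
Luca ∩ Mei ∩ Nikolai: 09:00-09:15, 09:20-11:40, 14:25-16:25.
Luca ∩ Mei ∩ Nikolai ∩ Freya: 09:00-09:15, 09:20-11:40, 14:25-16:25.
The last common window of at least 50 minutes is 14:25-16:25; a 50-minute meeting can start as late as 15:35 and still end by 16:25.

15:35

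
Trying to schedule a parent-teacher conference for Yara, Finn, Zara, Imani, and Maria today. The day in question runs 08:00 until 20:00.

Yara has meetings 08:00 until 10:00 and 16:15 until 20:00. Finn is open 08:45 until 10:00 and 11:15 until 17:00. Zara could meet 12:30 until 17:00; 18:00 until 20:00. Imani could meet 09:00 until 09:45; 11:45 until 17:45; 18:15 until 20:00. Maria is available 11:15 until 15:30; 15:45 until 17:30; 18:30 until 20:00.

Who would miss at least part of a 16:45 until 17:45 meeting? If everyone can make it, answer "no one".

Yara free: 10:00-16:15 (invert busy blocks within the working day).
Finn free: 08:45-10:00, 11:15-17:00.
Zara free: 12:30-17:00, 18:00-20:00.
Imani free: 09:00-09:45, 11:45-17:45, 18:15-20:00.
Maria free: 11:15-15:30, 15:45-17:30, 18:30-20:00.
Yara: not fully free for 16:45-17:45. Finn: not fully free for 16:45-17:45. Zara: not fully free for 16:45-17:45. Imani: free for 16:45-17:45. Maria: not fully free for 16:45-17:45.

Finn, Maria, Yara, Zara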